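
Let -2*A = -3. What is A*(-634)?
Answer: -951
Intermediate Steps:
A = 3/2 (A = -½*(-3) = 3/2 ≈ 1.5000)
A*(-634) = (3/2)*(-634) = -951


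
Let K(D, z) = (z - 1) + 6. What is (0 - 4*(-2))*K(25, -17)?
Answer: -96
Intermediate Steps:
K(D, z) = 5 + z (K(D, z) = (-1 + z) + 6 = 5 + z)
(0 - 4*(-2))*K(25, -17) = (0 - 4*(-2))*(5 - 17) = (0 + 8)*(-12) = 8*(-12) = -96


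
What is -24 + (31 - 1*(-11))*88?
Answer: 3672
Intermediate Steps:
-24 + (31 - 1*(-11))*88 = -24 + (31 + 11)*88 = -24 + 42*88 = -24 + 3696 = 3672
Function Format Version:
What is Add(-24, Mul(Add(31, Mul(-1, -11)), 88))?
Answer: 3672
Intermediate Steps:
Add(-24, Mul(Add(31, Mul(-1, -11)), 88)) = Add(-24, Mul(Add(31, 11), 88)) = Add(-24, Mul(42, 88)) = Add(-24, 3696) = 3672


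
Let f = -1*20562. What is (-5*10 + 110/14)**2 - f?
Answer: 1094563/49 ≈ 22338.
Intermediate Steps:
f = -20562
(-5*10 + 110/14)**2 - f = (-5*10 + 110/14)**2 - 1*(-20562) = (-50 + 110*(1/14))**2 + 20562 = (-50 + 55/7)**2 + 20562 = (-295/7)**2 + 20562 = 87025/49 + 20562 = 1094563/49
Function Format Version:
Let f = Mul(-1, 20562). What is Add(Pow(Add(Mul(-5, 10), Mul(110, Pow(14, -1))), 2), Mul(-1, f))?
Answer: Rational(1094563, 49) ≈ 22338.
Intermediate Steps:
f = -20562
Add(Pow(Add(Mul(-5, 10), Mul(110, Pow(14, -1))), 2), Mul(-1, f)) = Add(Pow(Add(Mul(-5, 10), Mul(110, Pow(14, -1))), 2), Mul(-1, -20562)) = Add(Pow(Add(-50, Mul(110, Rational(1, 14))), 2), 20562) = Add(Pow(Add(-50, Rational(55, 7)), 2), 20562) = Add(Pow(Rational(-295, 7), 2), 20562) = Add(Rational(87025, 49), 20562) = Rational(1094563, 49)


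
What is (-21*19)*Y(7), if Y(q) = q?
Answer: -2793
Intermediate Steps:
(-21*19)*Y(7) = -21*19*7 = -399*7 = -2793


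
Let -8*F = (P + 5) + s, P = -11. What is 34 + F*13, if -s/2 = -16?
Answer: -33/4 ≈ -8.2500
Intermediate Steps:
s = 32 (s = -2*(-16) = 32)
F = -13/4 (F = -((-11 + 5) + 32)/8 = -(-6 + 32)/8 = -⅛*26 = -13/4 ≈ -3.2500)
34 + F*13 = 34 - 13/4*13 = 34 - 169/4 = -33/4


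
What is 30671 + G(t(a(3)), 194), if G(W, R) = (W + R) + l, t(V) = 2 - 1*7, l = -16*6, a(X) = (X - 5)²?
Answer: 30764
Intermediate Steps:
a(X) = (-5 + X)²
l = -96
t(V) = -5 (t(V) = 2 - 7 = -5)
G(W, R) = -96 + R + W (G(W, R) = (W + R) - 96 = (R + W) - 96 = -96 + R + W)
30671 + G(t(a(3)), 194) = 30671 + (-96 + 194 - 5) = 30671 + 93 = 30764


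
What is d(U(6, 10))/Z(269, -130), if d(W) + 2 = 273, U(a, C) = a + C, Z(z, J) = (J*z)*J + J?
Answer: 271/4545970 ≈ 5.9613e-5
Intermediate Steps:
Z(z, J) = J + z*J² (Z(z, J) = z*J² + J = J + z*J²)
U(a, C) = C + a
d(W) = 271 (d(W) = -2 + 273 = 271)
d(U(6, 10))/Z(269, -130) = 271/((-130*(1 - 130*269))) = 271/((-130*(1 - 34970))) = 271/((-130*(-34969))) = 271/4545970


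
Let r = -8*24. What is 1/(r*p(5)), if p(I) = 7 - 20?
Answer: 1/2496 ≈ 0.00040064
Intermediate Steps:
p(I) = -13
r = -192
1/(r*p(5)) = 1/(-192*(-13)) = 1/2496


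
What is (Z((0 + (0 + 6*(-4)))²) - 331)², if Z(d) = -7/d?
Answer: 36352379569/331776 ≈ 1.0957e+5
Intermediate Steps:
(Z((0 + (0 + 6*(-4)))²) - 331)² = (-7/(0 + (0 + 6*(-4)))² - 331)² = (-7/(0 + (0 - 24))² - 331)² = (-7/(0 - 24)² - 331)² = (-7/((-24)²) - 331)² = (-7/576 - 331)² = (-190663/576)² = 36352379569/331776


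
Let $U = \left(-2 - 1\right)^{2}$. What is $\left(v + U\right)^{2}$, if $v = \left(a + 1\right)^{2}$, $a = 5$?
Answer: $2025$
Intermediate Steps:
$U = 9$ ($U = \left(-3\right)^{2} = 9$)
$v = 36$ ($v = \left(5 + 1\right)^{2} = 6^{2} = 36$)
$\left(v + U\right)^{2} = \left(36 + 9\right)^{2} = 45^{2} = 2025$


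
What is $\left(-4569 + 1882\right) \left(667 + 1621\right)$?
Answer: $-6147856$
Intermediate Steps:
$\left(-4569 + 1882\right) \left(667 + 1621\right) = \left(-2687\right) 2288 = -6147856$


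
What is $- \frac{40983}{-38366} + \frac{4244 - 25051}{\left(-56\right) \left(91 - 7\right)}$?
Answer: $\frac{495532697}{90236832} \approx 5.4915$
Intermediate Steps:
$- \frac{40983}{-38366} + \frac{4244 - 25051}{\left(-56\right) \left(91 - 7\right)} = \left(-40983\right) \left(- \frac{1}{38366}\right) - \frac{20807}{\left(-56\right) 84} = \frac{40983}{38366} - \frac{20807}{-4704} = \frac{40983}{38366} - - \frac{20807}{4704} = \frac{40983}{38366} + \frac{20807}{4704} = \frac{495532697}{90236832}$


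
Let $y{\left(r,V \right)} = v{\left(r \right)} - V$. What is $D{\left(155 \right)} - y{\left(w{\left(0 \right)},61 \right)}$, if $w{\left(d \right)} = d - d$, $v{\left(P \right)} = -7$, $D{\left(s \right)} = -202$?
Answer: $-134$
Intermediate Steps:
$w{\left(d \right)} = 0$
$y{\left(r,V \right)} = -7 - V$
$D{\left(155 \right)} - y{\left(w{\left(0 \right)},61 \right)} = -202 - \left(-7 - 61\right) = -202 - -68 = -202 + 68 = -134$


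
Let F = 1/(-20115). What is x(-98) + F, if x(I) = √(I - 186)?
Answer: -1/20115 + 2*I*√71 ≈ -4.9714e-5 + 16.852*I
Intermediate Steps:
x(I) = √(-186 + I)
F = -1/20115 ≈ -4.9714e-5
x(-98) + F = √(-186 - 98) - 1/20115 = √(-284) - 1/20115 = 2*I*√71 - 1/20115 = -1/20115 + 2*I*√71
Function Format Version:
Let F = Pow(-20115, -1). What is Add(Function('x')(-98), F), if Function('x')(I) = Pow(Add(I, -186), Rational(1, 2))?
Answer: Add(Rational(-1, 20115), Mul(2, I, Pow(71, Rational(1, 2)))) ≈ Add(-4.9714e-5, Mul(16.852, I))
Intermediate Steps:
Function('x')(I) = Pow(Add(-186, I), Rational(1, 2))
F = Rational(-1, 20115) ≈ -4.9714e-5
Add(Function('x')(-98), F) = Add(Pow(Add(-186, -98), Rational(1, 2)), Rational(-1, 20115)) = Add(Pow(-284, Rational(1, 2)), Rational(-1, 20115)) = Add(Mul(2, I, Pow(71, Rational(1, 2))), Rational(-1, 20115)) = Add(Rational(-1, 20115), Mul(2, I, Pow(71, Rational(1, 2))))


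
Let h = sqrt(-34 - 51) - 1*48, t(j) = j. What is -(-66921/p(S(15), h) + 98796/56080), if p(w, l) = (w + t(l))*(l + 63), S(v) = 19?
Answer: 3*(-57631*sqrt(85) + 158512650*I)/(14020*(-260*I + 7*sqrt(85))) ≈ -122.99 + 30.09*I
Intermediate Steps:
h = -48 + I*sqrt(85) (h = sqrt(-85) - 48 = I*sqrt(85) - 48 = -48 + I*sqrt(85) ≈ -48.0 + 9.2195*I)
p(w, l) = (63 + l)*(l + w) (p(w, l) = (w + l)*(l + 63) = (l + w)*(63 + l) = (63 + l)*(l + w))
-(-66921/p(S(15), h) + 98796/56080) = -(-66921/((-48 + I*sqrt(85))**2 + 63*(-48 + I*sqrt(85)) + 63*19 + (-48 + I*sqrt(85))*19) + 98796/56080) = -(-66921/((-48 + I*sqrt(85))**2 + (-3024 + 63*I*sqrt(85)) + 1197 + (-912 + 19*I*sqrt(85))) + 98796*(1/56080)) = -(-66921/(-2739 + (-48 + I*sqrt(85))**2 + 82*I*sqrt(85)) + 24699/14020) = -(24699/14020 - 66921/(-2739 + (-48 + I*sqrt(85))**2 + 82*I*sqrt(85))) = -24699/14020 + 66921/(-2739 + (-48 + I*sqrt(85))**2 + 82*I*sqrt(85))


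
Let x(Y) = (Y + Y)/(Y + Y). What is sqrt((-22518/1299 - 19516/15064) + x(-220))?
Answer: 5*I*sqrt(38270381982)/232954 ≈ 4.1989*I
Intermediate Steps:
x(Y) = 1 (x(Y) = (2*Y)/((2*Y)) = (2*Y)*(1/(2*Y)) = 1)
sqrt((-22518/1299 - 19516/15064) + x(-220)) = sqrt((-22518/1299 - 19516/15064) + 1) = sqrt((-22518*1/1299 - 19516*1/15064) + 1) = sqrt((-7506/433 - 697/538) + 1) = sqrt(-4340029/232954 + 1) = sqrt(-4107075/232954) = 5*I*sqrt(38270381982)/232954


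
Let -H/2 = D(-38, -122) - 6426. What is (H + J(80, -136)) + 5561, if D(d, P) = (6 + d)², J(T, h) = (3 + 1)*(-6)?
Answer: 16341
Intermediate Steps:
J(T, h) = -24 (J(T, h) = 4*(-6) = -24)
H = 10804 (H = -2*((6 - 38)² - 6426) = -2*((-32)² - 6426) = -2*(1024 - 6426) = -2*(-5402) = 10804)
(H + J(80, -136)) + 5561 = (10804 - 24) + 5561 = 10780 + 5561 = 16341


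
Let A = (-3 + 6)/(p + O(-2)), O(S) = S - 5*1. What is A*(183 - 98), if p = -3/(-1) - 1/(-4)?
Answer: -68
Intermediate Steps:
p = 13/4 (p = -3*(-1) - 1*(-1/4) = 3 + 1/4 = 13/4 ≈ 3.2500)
O(S) = -5 + S (O(S) = S - 5 = -5 + S)
A = -4/5 (A = (-3 + 6)/(13/4 + (-5 - 2)) = 3/(13/4 - 7) = 3/(-15/4) = 3*(-4/15) = -4/5 ≈ -0.80000)
A*(183 - 98) = -4*(183 - 98)/5 = -4/5*85 = -68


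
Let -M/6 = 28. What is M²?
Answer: 28224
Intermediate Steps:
M = -168 (M = -6*28 = -168)
M² = (-168)² = 28224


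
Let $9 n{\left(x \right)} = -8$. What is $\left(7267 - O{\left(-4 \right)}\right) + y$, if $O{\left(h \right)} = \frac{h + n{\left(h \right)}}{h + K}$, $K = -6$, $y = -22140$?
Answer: $- \frac{669307}{45} \approx -14873.0$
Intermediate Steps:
$n{\left(x \right)} = - \frac{8}{9}$ ($n{\left(x \right)} = \frac{1}{9} \left(-8\right) = - \frac{8}{9}$)
$O{\left(h \right)} = \frac{- \frac{8}{9} + h}{-6 + h}$ ($O{\left(h \right)} = \frac{h - \frac{8}{9}}{h - 6} = \frac{- \frac{8}{9} + h}{-6 + h}$)
$\left(7267 - O{\left(-4 \right)}\right) + y = \left(7267 - \frac{- \frac{8}{9} - 4}{-6 - 4}\right) - 22140 = \left(7267 - \frac{1}{-10} \left(- \frac{44}{9}\right)\right) - 22140 = \left(7267 - \left(- \frac{1}{10}\right) \left(- \frac{44}{9}\right)\right) - 22140 = \left(7267 - \frac{22}{45}\right) - 22140 = \frac{326993}{45} - 22140 = - \frac{669307}{45}$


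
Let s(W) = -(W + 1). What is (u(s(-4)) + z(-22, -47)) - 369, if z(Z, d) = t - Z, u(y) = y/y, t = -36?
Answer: -382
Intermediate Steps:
s(W) = -1 - W (s(W) = -(1 + W) = -1 - W)
u(y) = 1
z(Z, d) = -36 - Z
(u(s(-4)) + z(-22, -47)) - 369 = (1 + (-36 - 1*(-22))) - 369 = (1 + (-36 + 22)) - 369 = (1 - 14) - 369 = -13 - 369 = -382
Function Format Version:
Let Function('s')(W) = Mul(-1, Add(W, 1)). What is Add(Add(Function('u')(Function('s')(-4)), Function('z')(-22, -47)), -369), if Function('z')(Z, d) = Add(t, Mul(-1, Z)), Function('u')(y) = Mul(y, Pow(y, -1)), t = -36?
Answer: -382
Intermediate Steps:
Function('s')(W) = Add(-1, Mul(-1, W)) (Function('s')(W) = Mul(-1, Add(1, W)) = Add(-1, Mul(-1, W)))
Function('u')(y) = 1
Function('z')(Z, d) = Add(-36, Mul(-1, Z))
Add(Add(Function('u')(Function('s')(-4)), Function('z')(-22, -47)), -369) = Add(Add(1, Add(-36, Mul(-1, -22))), -369) = Add(Add(1, Add(-36, 22)), -369) = Add(Add(1, -14), -369) = Add(-13, -369) = -382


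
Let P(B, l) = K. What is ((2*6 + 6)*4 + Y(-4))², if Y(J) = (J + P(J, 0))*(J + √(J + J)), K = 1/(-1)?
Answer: 8264 - 1840*I*√2 ≈ 8264.0 - 2602.2*I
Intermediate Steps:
K = -1
P(B, l) = -1
Y(J) = (-1 + J)*(J + √2*√J) (Y(J) = (J - 1)*(J + √(J + J)) = (-1 + J)*(J + √(2*J)) = (-1 + J)*(J + √2*√J))
((2*6 + 6)*4 + Y(-4))² = ((2*6 + 6)*4 + ((-4)² - 1*(-4) + √2*(-4)^(3/2) - √2*√(-4)))² = ((12 + 6)*4 + (16 + 4 + √2*(-8*I) - √2*2*I))² = (18*4 + (16 + 4 - 8*I*√2 - 2*I*√2))² = (72 + (20 - 10*I*√2))² = (92 - 10*I*√2)²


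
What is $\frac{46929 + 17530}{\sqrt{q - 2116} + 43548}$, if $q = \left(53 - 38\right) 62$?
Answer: $\frac{1403530266}{948214745} - \frac{64459 i \sqrt{1186}}{1896429490} \approx 1.4802 - 0.0011705 i$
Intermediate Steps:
$q = 930$ ($q = 15 \cdot 62 = 930$)
$\frac{46929 + 17530}{\sqrt{q - 2116} + 43548} = \frac{46929 + 17530}{\sqrt{930 - 2116} + 43548} = \frac{64459}{\sqrt{-1186} + 43548} = \frac{64459}{i \sqrt{1186} + 43548} = \frac{64459}{43548 + i \sqrt{1186}}$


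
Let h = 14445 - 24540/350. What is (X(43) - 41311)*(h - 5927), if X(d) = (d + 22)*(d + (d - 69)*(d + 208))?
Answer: -136811059256/35 ≈ -3.9089e+9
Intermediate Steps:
h = 503121/35 (h = 14445 - 24540/350 = 14445 - 1*2454/35 = 14445 - 2454/35 = 503121/35 ≈ 14375.)
X(d) = (22 + d)*(d + (-69 + d)*(208 + d))
(X(43) - 41311)*(h - 5927) = ((-315744 + 43**3 - 11272*43 + 162*43**2) - 41311)*(503121/35 - 5927) = ((-315744 + 79507 - 484696 + 162*1849) - 41311)*(295676/35) = ((-315744 + 79507 - 484696 + 299538) - 41311)*(295676/35) = (-421395 - 41311)*(295676/35) = -462706*295676/35 = -136811059256/35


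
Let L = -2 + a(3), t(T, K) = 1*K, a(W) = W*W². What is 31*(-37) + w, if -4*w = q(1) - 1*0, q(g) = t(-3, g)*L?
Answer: -4613/4 ≈ -1153.3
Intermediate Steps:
a(W) = W³
t(T, K) = K
L = 25 (L = -2 + 3³ = -2 + 27 = 25)
q(g) = 25*g (q(g) = g*25 = 25*g)
w = -25/4 (w = -(25*1 - 1*0)/4 = -(25 + 0)/4 = -¼*25 = -25/4 ≈ -6.2500)
31*(-37) + w = 31*(-37) - 25/4 = -1147 - 25/4 = -4613/4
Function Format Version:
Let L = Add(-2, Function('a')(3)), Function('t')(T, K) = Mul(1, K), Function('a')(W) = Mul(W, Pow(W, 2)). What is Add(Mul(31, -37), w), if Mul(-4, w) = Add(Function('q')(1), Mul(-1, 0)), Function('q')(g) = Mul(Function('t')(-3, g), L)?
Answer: Rational(-4613, 4) ≈ -1153.3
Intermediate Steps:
Function('a')(W) = Pow(W, 3)
Function('t')(T, K) = K
L = 25 (L = Add(-2, Pow(3, 3)) = Add(-2, 27) = 25)
Function('q')(g) = Mul(25, g) (Function('q')(g) = Mul(g, 25) = Mul(25, g))
w = Rational(-25, 4) (w = Mul(Rational(-1, 4), Add(Mul(25, 1), Mul(-1, 0))) = Mul(Rational(-1, 4), Add(25, 0)) = Mul(Rational(-1, 4), 25) = Rational(-25, 4) ≈ -6.2500)
Add(Mul(31, -37), w) = Add(Mul(31, -37), Rational(-25, 4)) = Add(-1147, Rational(-25, 4)) = Rational(-4613, 4)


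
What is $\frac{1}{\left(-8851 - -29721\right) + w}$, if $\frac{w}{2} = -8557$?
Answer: $\frac{1}{3756} \approx 0.00026624$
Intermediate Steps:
$w = -17114$ ($w = 2 \left(-8557\right) = -17114$)
$\frac{1}{\left(-8851 - -29721\right) + w} = \frac{1}{\left(-8851 - -29721\right) - 17114} = \frac{1}{\left(-8851 + 29721\right) - 17114} = \frac{1}{20870 - 17114} = \frac{1}{3756}$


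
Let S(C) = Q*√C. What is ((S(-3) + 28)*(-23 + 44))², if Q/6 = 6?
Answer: -1368864 + 889056*I*√3 ≈ -1.3689e+6 + 1.5399e+6*I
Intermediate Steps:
Q = 36 (Q = 6*6 = 36)
S(C) = 36*√C
((S(-3) + 28)*(-23 + 44))² = ((36*√(-3) + 28)*(-23 + 44))² = ((36*(I*√3) + 28)*21)² = ((36*I*√3 + 28)*21)² = ((28 + 36*I*√3)*21)² = (588 + 756*I*√3)²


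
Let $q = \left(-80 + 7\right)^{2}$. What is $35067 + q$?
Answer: $40396$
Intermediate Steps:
$q = 5329$ ($q = \left(-73\right)^{2} = 5329$)
$35067 + q = 35067 + 5329 = 40396$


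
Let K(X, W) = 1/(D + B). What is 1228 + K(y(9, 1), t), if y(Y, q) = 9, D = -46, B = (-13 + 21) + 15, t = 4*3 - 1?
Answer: 28243/23 ≈ 1228.0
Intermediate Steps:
t = 11 (t = 12 - 1 = 11)
B = 23 (B = 8 + 15 = 23)
K(X, W) = -1/23 (K(X, W) = 1/(-46 + 23) = 1/(-23) = -1/23)
1228 + K(y(9, 1), t) = 1228 - 1/23 = 28243/23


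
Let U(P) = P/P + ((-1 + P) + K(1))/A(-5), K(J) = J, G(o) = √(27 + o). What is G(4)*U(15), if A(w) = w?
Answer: -2*√31 ≈ -11.136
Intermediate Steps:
U(P) = 1 - P/5 (U(P) = P/P + ((-1 + P) + 1)/(-5) = 1 + P*(-⅕) = 1 - P/5)
G(4)*U(15) = √(27 + 4)*(1 - ⅕*15) = √31*(1 - 3) = √31*(-2) = -2*√31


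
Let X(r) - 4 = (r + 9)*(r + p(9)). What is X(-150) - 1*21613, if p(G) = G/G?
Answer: -600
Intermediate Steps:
p(G) = 1
X(r) = 4 + (1 + r)*(9 + r) (X(r) = 4 + (r + 9)*(r + 1) = 4 + (9 + r)*(1 + r) = 4 + (1 + r)*(9 + r))
X(-150) - 1*21613 = (13 + (-150)² + 10*(-150)) - 1*21613 = (13 + 22500 - 1500) - 21613 = 21013 - 21613 = -600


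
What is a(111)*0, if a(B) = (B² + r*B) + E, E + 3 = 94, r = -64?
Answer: 0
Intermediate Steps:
E = 91 (E = -3 + 94 = 91)
a(B) = 91 + B² - 64*B (a(B) = (B² - 64*B) + 91 = 91 + B² - 64*B)
a(111)*0 = (91 + 111² - 64*111)*0 = (91 + 12321 - 7104)*0 = 5308*0 = 0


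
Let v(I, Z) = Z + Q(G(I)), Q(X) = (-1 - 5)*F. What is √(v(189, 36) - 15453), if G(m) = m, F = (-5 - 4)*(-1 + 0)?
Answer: 9*I*√191 ≈ 124.38*I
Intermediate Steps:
F = 9 (F = -9*(-1) = 9)
Q(X) = -54 (Q(X) = (-1 - 5)*9 = -6*9 = -54)
v(I, Z) = -54 + Z (v(I, Z) = Z - 54 = -54 + Z)
√(v(189, 36) - 15453) = √((-54 + 36) - 15453) = √(-18 - 15453) = √(-15471) = 9*I*√191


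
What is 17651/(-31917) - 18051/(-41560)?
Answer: -157441793/1326470520 ≈ -0.11869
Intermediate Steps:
17651/(-31917) - 18051/(-41560) = 17651*(-1/31917) - 18051*(-1/41560) = -17651/31917 + 18051/41560 = -157441793/1326470520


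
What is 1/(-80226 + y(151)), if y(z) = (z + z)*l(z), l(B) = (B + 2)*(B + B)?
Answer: 1/13873986 ≈ 7.2077e-8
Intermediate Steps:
l(B) = 2*B*(2 + B) (l(B) = (2 + B)*(2*B) = 2*B*(2 + B))
y(z) = 4*z²*(2 + z) (y(z) = (z + z)*(2*z*(2 + z)) = (2*z)*(2*z*(2 + z)) = 4*z²*(2 + z))
1/(-80226 + y(151)) = 1/(-80226 + 4*151²*(2 + 151)) = 1/(-80226 + 4*22801*153) = 1/(-80226 + 13954212) = 1/13873986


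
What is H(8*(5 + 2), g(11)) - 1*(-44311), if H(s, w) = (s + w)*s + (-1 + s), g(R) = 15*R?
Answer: 56742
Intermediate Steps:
H(s, w) = -1 + s + s*(s + w) (H(s, w) = s*(s + w) + (-1 + s) = -1 + s + s*(s + w))
H(8*(5 + 2), g(11)) - 1*(-44311) = (-1 + 8*(5 + 2) + (8*(5 + 2))² + (8*(5 + 2))*(15*11)) - 1*(-44311) = (-1 + 8*7 + (8*7)² + (8*7)*165) + 44311 = (-1 + 56 + 56² + 56*165) + 44311 = (-1 + 56 + 3136 + 9240) + 44311 = 12431 + 44311 = 56742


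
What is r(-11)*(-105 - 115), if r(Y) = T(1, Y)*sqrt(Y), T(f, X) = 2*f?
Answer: -440*I*sqrt(11) ≈ -1459.3*I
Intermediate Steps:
r(Y) = 2*sqrt(Y) (r(Y) = (2*1)*sqrt(Y) = 2*sqrt(Y))
r(-11)*(-105 - 115) = (2*sqrt(-11))*(-105 - 115) = (2*(I*sqrt(11)))*(-220) = (2*I*sqrt(11))*(-220) = -440*I*sqrt(11)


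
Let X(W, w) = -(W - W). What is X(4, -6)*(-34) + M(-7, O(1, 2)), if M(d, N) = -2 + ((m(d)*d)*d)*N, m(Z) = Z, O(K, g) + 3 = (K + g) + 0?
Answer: -2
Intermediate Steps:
O(K, g) = -3 + K + g (O(K, g) = -3 + ((K + g) + 0) = -3 + (K + g) = -3 + K + g)
X(W, w) = 0 (X(W, w) = -1*0 = 0)
M(d, N) = -2 + N*d**3 (M(d, N) = -2 + ((d*d)*d)*N = -2 + (d**2*d)*N = -2 + d**3*N = -2 + N*d**3)
X(4, -6)*(-34) + M(-7, O(1, 2)) = 0*(-34) + (-2 + (-3 + 1 + 2)*(-7)**3) = 0 + (-2 + 0*(-343)) = 0 + (-2 + 0) = 0 - 2 = -2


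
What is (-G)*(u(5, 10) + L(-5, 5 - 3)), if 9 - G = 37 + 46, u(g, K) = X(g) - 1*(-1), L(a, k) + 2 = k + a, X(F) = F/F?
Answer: -222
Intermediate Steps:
X(F) = 1
L(a, k) = -2 + a + k (L(a, k) = -2 + (k + a) = -2 + (a + k) = -2 + a + k)
u(g, K) = 2 (u(g, K) = 1 - 1*(-1) = 1 + 1 = 2)
G = -74 (G = 9 - (37 + 46) = 9 - 1*83 = 9 - 83 = -74)
(-G)*(u(5, 10) + L(-5, 5 - 3)) = (-1*(-74))*(2 + (-2 - 5 + (5 - 3))) = 74*(2 + (-2 - 5 + 2)) = 74*(2 - 5) = 74*(-3) = -222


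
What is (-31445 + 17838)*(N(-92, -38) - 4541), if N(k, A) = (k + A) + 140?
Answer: 61653317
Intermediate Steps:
N(k, A) = 140 + A + k (N(k, A) = (A + k) + 140 = 140 + A + k)
(-31445 + 17838)*(N(-92, -38) - 4541) = (-31445 + 17838)*((140 - 38 - 92) - 4541) = -13607*(10 - 4541) = -13607*(-4531) = 61653317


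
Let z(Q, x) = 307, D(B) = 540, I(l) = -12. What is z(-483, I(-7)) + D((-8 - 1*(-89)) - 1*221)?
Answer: 847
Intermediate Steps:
z(-483, I(-7)) + D((-8 - 1*(-89)) - 1*221) = 307 + 540 = 847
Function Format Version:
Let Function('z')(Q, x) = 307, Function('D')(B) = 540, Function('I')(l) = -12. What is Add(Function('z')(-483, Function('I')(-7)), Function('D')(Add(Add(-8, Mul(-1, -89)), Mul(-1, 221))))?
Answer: 847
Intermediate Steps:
Add(Function('z')(-483, Function('I')(-7)), Function('D')(Add(Add(-8, Mul(-1, -89)), Mul(-1, 221)))) = Add(307, 540) = 847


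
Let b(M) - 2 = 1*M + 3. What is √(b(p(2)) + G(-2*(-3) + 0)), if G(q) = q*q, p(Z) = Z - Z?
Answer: √41 ≈ 6.4031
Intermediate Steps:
p(Z) = 0
b(M) = 5 + M (b(M) = 2 + (1*M + 3) = 2 + (M + 3) = 2 + (3 + M) = 5 + M)
G(q) = q²
√(b(p(2)) + G(-2*(-3) + 0)) = √((5 + 0) + (-2*(-3) + 0)²) = √(5 + (6 + 0)²) = √(5 + 6²) = √(5 + 36) = √41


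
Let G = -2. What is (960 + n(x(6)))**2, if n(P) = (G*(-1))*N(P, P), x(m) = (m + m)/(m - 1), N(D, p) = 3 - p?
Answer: 23097636/25 ≈ 9.2391e+5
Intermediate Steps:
x(m) = 2*m/(-1 + m) (x(m) = (2*m)/(-1 + m) = 2*m/(-1 + m))
n(P) = 6 - 2*P (n(P) = (-2*(-1))*(3 - P) = 2*(3 - P) = 6 - 2*P)
(960 + n(x(6)))**2 = (960 + (6 - 4*6/(-1 + 6)))**2 = (960 + (6 - 4*6/5))**2 = (960 + (6 - 2*12/5))**2 = (960 + (6 - 24/5))**2 = (960 + 6/5)**2 = (4806/5)**2 = 23097636/25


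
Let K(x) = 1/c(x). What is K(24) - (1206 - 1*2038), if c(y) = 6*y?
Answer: 119809/144 ≈ 832.01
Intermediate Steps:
K(x) = 1/(6*x)
K(24) - (1206 - 1*2038) = (1/6)/24 - (1206 - 1*2038) = (1/6)*(1/24) - (1206 - 2038) = 1/144 - 1*(-832) = 1/144 + 832 = 119809/144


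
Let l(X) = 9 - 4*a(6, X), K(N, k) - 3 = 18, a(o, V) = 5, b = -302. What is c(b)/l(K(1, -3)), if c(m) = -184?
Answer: 184/11 ≈ 16.727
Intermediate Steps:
K(N, k) = 21 (K(N, k) = 3 + 18 = 21)
l(X) = -11 (l(X) = 9 - 4*5 = 9 - 20 = -11)
c(b)/l(K(1, -3)) = -184/(-11) = -184*(-1/11) = 184/11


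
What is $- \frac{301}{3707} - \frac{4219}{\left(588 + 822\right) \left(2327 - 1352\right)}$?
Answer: $- \frac{429439583}{5096198250} \approx -0.084267$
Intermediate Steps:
$- \frac{301}{3707} - \frac{4219}{\left(588 + 822\right) \left(2327 - 1352\right)} = \left(-301\right) \frac{1}{3707} - \frac{4219}{1410 \cdot 975} = - \frac{301}{3707} - \frac{4219}{1374750} = - \frac{429439583}{5096198250}$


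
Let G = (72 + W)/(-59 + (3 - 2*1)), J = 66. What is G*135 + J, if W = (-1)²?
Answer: -6027/58 ≈ -103.91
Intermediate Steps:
W = 1
G = -73/58 (G = (72 + 1)/(-59 + (3 - 2*1)) = 73/(-59 + (3 - 2)) = 73/(-59 + 1) = 73/(-58) = 73*(-1/58) = -73/58 ≈ -1.2586)
G*135 + J = -73/58*135 + 66 = -9855/58 + 66 = -6027/58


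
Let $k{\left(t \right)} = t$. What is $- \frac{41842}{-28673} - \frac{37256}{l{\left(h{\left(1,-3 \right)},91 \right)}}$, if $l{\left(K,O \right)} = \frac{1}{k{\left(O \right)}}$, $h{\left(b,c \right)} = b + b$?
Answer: $- \frac{97209915366}{28673} \approx -3.3903 \cdot 10^{6}$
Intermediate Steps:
$h{\left(b,c \right)} = 2 b$
$l{\left(K,O \right)} = \frac{1}{O}$
$- \frac{41842}{-28673} - \frac{37256}{l{\left(h{\left(1,-3 \right)},91 \right)}} = - \frac{41842}{-28673} - \frac{37256}{\frac{1}{91}} = \left(-41842\right) \left(- \frac{1}{28673}\right) - 37256 \frac{1}{\frac{1}{91}} = \frac{41842}{28673} - 3390296 = - \frac{97209915366}{28673}$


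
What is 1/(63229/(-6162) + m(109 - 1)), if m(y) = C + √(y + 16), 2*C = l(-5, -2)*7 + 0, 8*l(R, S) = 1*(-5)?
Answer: -30251328432/75255330505 - 4860191232*√31/75255330505 ≈ -0.76156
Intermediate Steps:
l(R, S) = -5/8 (l(R, S) = (1*(-5))/8 = (⅛)*(-5) = -5/8)
C = -35/16 (C = (-5/8*7 + 0)/2 = (-35/8 + 0)/2 = (½)*(-35/8) = -35/16 ≈ -2.1875)
m(y) = -35/16 + √(16 + y) (m(y) = -35/16 + √(y + 16) = -35/16 + √(16 + y))
1/(63229/(-6162) + m(109 - 1)) = 1/(63229/(-6162) + (-35/16 + √(16 + (109 - 1)))) = 1/(63229*(-1/6162) + (-35/16 + √(16 + 108))) = 1/(-63229/6162 + (-35/16 + √124)) = 1/(-63229/6162 + (-35/16 + 2*√31)) = 1/(-613667/49296 + 2*√31)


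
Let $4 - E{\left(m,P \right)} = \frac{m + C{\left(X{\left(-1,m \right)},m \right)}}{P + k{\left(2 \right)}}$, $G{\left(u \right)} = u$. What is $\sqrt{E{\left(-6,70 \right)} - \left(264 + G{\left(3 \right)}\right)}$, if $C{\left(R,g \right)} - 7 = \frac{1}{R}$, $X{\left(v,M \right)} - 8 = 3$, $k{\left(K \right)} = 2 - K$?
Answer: $\frac{i \sqrt{38985485}}{385} \approx 16.218 i$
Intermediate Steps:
$X{\left(v,M \right)} = 11$ ($X{\left(v,M \right)} = 8 + 3 = 11$)
$C{\left(R,g \right)} = 7 + \frac{1}{R}$
$E{\left(m,P \right)} = 4 - \frac{\frac{78}{11} + m}{P}$ ($E{\left(m,P \right)} = 4 - \frac{m + \left(7 + \frac{1}{11}\right)}{P + \left(2 - 2\right)} = 4 - \frac{m + \frac{78}{11}}{P + 0} = 4 - \frac{\frac{78}{11} + m}{P}$)
$\sqrt{E{\left(-6,70 \right)} - \left(264 + G{\left(3 \right)}\right)} = \sqrt{\frac{- \frac{78}{11} - -6 + 4 \cdot 70}{70} - 267} = \sqrt{\frac{- \frac{78}{11} + 6 + 280}{70} - 267} = \sqrt{\frac{1}{70} \cdot \frac{3068}{11} - 267} = \sqrt{\frac{1534}{385} - 267} = \sqrt{- \frac{101261}{385}} = \frac{i \sqrt{38985485}}{385}$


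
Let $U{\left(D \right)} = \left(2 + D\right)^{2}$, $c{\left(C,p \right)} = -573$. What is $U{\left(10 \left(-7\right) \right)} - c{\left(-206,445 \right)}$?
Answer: $5197$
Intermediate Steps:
$U{\left(10 \left(-7\right) \right)} - c{\left(-206,445 \right)} = \left(2 + 10 \left(-7\right)\right)^{2} - -573 = \left(2 - 70\right)^{2} + 573 = \left(-68\right)^{2} + 573 = 4624 + 573 = 5197$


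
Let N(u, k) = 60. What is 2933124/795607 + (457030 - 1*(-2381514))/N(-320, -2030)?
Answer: 564635365912/11934105 ≈ 47313.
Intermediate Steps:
2933124/795607 + (457030 - 1*(-2381514))/N(-320, -2030) = 2933124/795607 + (457030 - 1*(-2381514))/60 = 2933124*(1/795607) + (457030 + 2381514)*(1/60) = 2933124/795607 + 2838544*(1/60) = 2933124/795607 + 709636/15 = 564635365912/11934105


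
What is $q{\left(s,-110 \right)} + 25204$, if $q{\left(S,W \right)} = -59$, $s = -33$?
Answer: $25145$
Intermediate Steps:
$q{\left(s,-110 \right)} + 25204 = -59 + 25204 = 25145$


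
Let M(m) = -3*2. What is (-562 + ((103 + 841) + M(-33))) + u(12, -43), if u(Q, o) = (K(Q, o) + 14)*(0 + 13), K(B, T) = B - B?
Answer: 558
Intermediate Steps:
K(B, T) = 0
M(m) = -6
u(Q, o) = 182 (u(Q, o) = (0 + 14)*(0 + 13) = 14*13 = 182)
(-562 + ((103 + 841) + M(-33))) + u(12, -43) = (-562 + ((103 + 841) - 6)) + 182 = (-562 + (944 - 6)) + 182 = (-562 + 938) + 182 = 376 + 182 = 558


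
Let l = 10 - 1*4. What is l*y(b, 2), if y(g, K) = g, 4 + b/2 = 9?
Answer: 60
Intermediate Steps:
b = 10 (b = -8 + 2*9 = -8 + 18 = 10)
l = 6 (l = 10 - 4 = 6)
l*y(b, 2) = 6*10 = 60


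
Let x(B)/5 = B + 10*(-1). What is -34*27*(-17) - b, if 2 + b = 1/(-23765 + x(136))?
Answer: 361091081/23135 ≈ 15608.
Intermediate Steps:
x(B) = -50 + 5*B (x(B) = 5*(B + 10*(-1)) = 5*(B - 10) = 5*(-10 + B) = -50 + 5*B)
b = -46271/23135 (b = -2 + 1/(-23765 + (-50 + 5*136)) = -2 + 1/(-23765 + (-50 + 680)) = -2 + 1/(-23765 + 630) = -2 + 1/(-23135) = -2 - 1/23135 = -46271/23135 ≈ -2.0000)
-34*27*(-17) - b = -34*27*(-17) - 1*(-46271/23135) = -918*(-17) + 46271/23135 = 15606 + 46271/23135 = 361091081/23135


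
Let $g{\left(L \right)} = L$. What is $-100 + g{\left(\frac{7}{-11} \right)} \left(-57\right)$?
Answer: $- \frac{701}{11} \approx -63.727$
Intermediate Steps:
$-100 + g{\left(\frac{7}{-11} \right)} \left(-57\right) = -100 + \frac{7}{-11} \left(-57\right) = -100 + 7 \left(- \frac{1}{11}\right) \left(-57\right) = -100 - - \frac{399}{11} = -100 + \frac{399}{11} = - \frac{701}{11}$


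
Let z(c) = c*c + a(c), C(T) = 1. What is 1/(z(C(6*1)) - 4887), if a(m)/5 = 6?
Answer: -1/4856 ≈ -0.00020593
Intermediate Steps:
a(m) = 30 (a(m) = 5*6 = 30)
z(c) = 30 + c² (z(c) = c*c + 30 = c² + 30 = 30 + c²)
1/(z(C(6*1)) - 4887) = 1/((30 + 1²) - 4887) = 1/((30 + 1) - 4887) = 1/(31 - 4887) = 1/(-4856) = -1/4856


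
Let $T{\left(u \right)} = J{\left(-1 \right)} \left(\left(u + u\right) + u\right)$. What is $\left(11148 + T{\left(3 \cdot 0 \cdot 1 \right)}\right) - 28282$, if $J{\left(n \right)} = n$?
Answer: $-17134$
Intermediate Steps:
$T{\left(u \right)} = - 3 u$ ($T{\left(u \right)} = - (\left(u + u\right) + u) = - (2 u + u) = - 3 u$)
$\left(11148 + T{\left(3 \cdot 0 \cdot 1 \right)}\right) - 28282 = \left(11148 - 3 \cdot 3 \cdot 0 \cdot 1\right) - 28282 = \left(11148 - 3 \cdot 0 \cdot 1\right) - 28282 = \left(11148 - 0\right) - 28282 = \left(11148 + 0\right) - 28282 = 11148 - 28282 = -17134$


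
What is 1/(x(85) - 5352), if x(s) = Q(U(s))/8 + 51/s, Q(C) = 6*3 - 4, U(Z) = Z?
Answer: -20/106993 ≈ -0.00018693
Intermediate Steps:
Q(C) = 14 (Q(C) = 18 - 4 = 14)
x(s) = 7/4 + 51/s (x(s) = 14/8 + 51/s = 14*(⅛) + 51/s = 7/4 + 51/s)
1/(x(85) - 5352) = 1/((7/4 + 51/85) - 5352) = 1/((7/4 + 51*(1/85)) - 5352) = 1/((7/4 + ⅗) - 5352) = 1/(47/20 - 5352) = 1/(-106993/20) = -20/106993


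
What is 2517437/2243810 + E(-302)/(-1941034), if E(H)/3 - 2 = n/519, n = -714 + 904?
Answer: 2443207441349/2177655749770 ≈ 1.1219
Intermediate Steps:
n = 190
E(H) = 1228/173 (E(H) = 6 + 3*(190/519) = 6 + 190/173 = 1228/173)
2517437/2243810 + E(-302)/(-1941034) = 2517437/2243810 + (1228/173)/(-1941034) = 2517437*(1/2243810) + (1228/173)*(-1/1941034) = 2517437/2243810 - 614/167899441 = 2443207441349/2177655749770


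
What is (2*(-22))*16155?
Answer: -710820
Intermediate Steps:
(2*(-22))*16155 = -44*16155 = -710820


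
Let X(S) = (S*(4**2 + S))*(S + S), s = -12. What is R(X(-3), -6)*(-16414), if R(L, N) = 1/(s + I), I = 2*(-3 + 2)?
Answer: 8207/7 ≈ 1172.4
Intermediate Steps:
I = -2 (I = 2*(-1) = -2)
X(S) = 2*S**2*(16 + S) (X(S) = (S*(16 + S))*(2*S) = 2*S**2*(16 + S))
R(L, N) = -1/14 (R(L, N) = 1/(-12 - 2) = 1/(-14) = -1/14)
R(X(-3), -6)*(-16414) = -1/14*(-16414) = 8207/7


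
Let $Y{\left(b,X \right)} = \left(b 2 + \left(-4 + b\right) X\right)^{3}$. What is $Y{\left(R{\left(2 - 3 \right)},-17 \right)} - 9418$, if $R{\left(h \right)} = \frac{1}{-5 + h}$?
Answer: $\frac{2727877}{8} \approx 3.4098 \cdot 10^{5}$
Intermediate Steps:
$Y{\left(b,X \right)} = \left(2 b + X \left(-4 + b\right)\right)^{3}$
$Y{\left(R{\left(2 - 3 \right)},-17 \right)} - 9418 = \left(\left(-4\right) \left(-17\right) + \frac{2}{-5 + \left(2 - 3\right)} - \frac{17}{-5 + \left(2 - 3\right)}\right)^{3} - 9418 = \left(68 + \frac{2}{-5 + \left(2 - 3\right)} - \frac{17}{-5 + \left(2 - 3\right)}\right)^{3} - 9418 = \left(68 + \frac{2}{-5 - 1} - \frac{17}{-5 - 1}\right)^{3} - 9418 = \left(68 + \frac{2}{-6} - \frac{17}{-6}\right)^{3} - 9418 = \left(68 + 2 \left(- \frac{1}{6}\right) - - \frac{17}{6}\right)^{3} - 9418 = \left(68 - \frac{1}{3} + \frac{17}{6}\right)^{3} - 9418 = \left(\frac{141}{2}\right)^{3} - 9418 = \frac{2803221}{8} - 9418 = \frac{2727877}{8}$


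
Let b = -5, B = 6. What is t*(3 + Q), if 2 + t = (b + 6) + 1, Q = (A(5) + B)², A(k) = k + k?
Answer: 0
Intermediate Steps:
A(k) = 2*k
Q = 256 (Q = (2*5 + 6)² = (10 + 6)² = 16² = 256)
t = 0 (t = -2 + ((-5 + 6) + 1) = -2 + (1 + 1) = -2 + 2 = 0)
t*(3 + Q) = 0*(3 + 256) = 0*259 = 0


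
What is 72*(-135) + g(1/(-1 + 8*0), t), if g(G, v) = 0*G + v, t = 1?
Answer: -9719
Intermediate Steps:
g(G, v) = v (g(G, v) = 0 + v = v)
72*(-135) + g(1/(-1 + 8*0), t) = 72*(-135) + 1 = -9720 + 1 = -9719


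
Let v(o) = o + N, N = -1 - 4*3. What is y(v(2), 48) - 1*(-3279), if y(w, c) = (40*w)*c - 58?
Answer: -17899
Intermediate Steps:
N = -13 (N = -1 - 12 = -13)
v(o) = -13 + o (v(o) = o - 13 = -13 + o)
y(w, c) = -58 + 40*c*w (y(w, c) = 40*c*w - 58 = -58 + 40*c*w)
y(v(2), 48) - 1*(-3279) = (-58 + 40*48*(-13 + 2)) - 1*(-3279) = (-58 + 40*48*(-11)) + 3279 = (-58 - 21120) + 3279 = -21178 + 3279 = -17899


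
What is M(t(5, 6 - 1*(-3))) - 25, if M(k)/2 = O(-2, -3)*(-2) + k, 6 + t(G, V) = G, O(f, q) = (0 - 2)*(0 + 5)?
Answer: 13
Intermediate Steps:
O(f, q) = -10 (O(f, q) = -2*5 = -10)
t(G, V) = -6 + G
M(k) = 40 + 2*k (M(k) = 2*(-10*(-2) + k) = 2*(20 + k) = 40 + 2*k)
M(t(5, 6 - 1*(-3))) - 25 = (40 + 2*(-6 + 5)) - 25 = (40 + 2*(-1)) - 25 = (40 - 2) - 25 = 38 - 25 = 13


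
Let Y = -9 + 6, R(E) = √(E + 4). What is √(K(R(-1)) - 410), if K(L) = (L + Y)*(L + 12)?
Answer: √(-443 + 9*√3) ≈ 20.674*I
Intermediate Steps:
R(E) = √(4 + E)
Y = -3
K(L) = (-3 + L)*(12 + L) (K(L) = (L - 3)*(L + 12) = (-3 + L)*(12 + L))
√(K(R(-1)) - 410) = √((-36 + (√(4 - 1))² + 9*√(4 - 1)) - 410) = √((-36 + (√3)² + 9*√3) - 410) = √((-36 + 3 + 9*√3) - 410) = √((-33 + 9*√3) - 410) = √(-443 + 9*√3)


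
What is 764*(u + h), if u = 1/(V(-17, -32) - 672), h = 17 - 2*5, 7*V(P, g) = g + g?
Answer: 6373479/1192 ≈ 5346.9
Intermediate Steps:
V(P, g) = 2*g/7 (V(P, g) = (g + g)/7 = (2*g)/7 = 2*g/7)
h = 7 (h = 17 - 10 = 7)
u = -7/4768 (u = 1/((2/7)*(-32) - 672) = 1/(-64/7 - 672) = 1/(-4768/7) = -7/4768 ≈ -0.0014681)
764*(u + h) = 764*(-7/4768 + 7) = 764*(33369/4768) = 6373479/1192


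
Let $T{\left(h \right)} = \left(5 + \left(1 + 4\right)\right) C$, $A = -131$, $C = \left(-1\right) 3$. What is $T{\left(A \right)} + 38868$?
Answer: $38838$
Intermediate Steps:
$C = -3$
$T{\left(h \right)} = -30$ ($T{\left(h \right)} = \left(5 + \left(1 + 4\right)\right) \left(-3\right) = \left(5 + 5\right) \left(-3\right) = 10 \left(-3\right) = -30$)
$T{\left(A \right)} + 38868 = -30 + 38868 = 38838$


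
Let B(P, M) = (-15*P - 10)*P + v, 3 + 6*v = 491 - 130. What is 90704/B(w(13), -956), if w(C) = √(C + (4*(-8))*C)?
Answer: 311466198/20985331 + 510210*I*√403/20985331 ≈ 14.842 + 0.48807*I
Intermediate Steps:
v = 179/3 (v = -½ + (491 - 130)/6 = -½ + (⅙)*361 = -½ + 361/6 = 179/3 ≈ 59.667)
w(C) = √31*√(-C) (w(C) = √(C - 32*C) = √(-31*C) = √31*√(-C))
B(P, M) = 179/3 + P*(-10 - 15*P) (B(P, M) = (-15*P - 10)*P + 179/3 = (-10 - 15*P)*P + 179/3 = P*(-10 - 15*P) + 179/3 = 179/3 + P*(-10 - 15*P))
90704/B(w(13), -956) = 90704/(179/3 - 15*(√31*√(-1*13))² - 10*√31*√(-1*13)) = 90704/(179/3 - 15*(√31*√(-13))² - 10*√31*√(-13)) = 90704/(179/3 - 15*(√31*(I*√13))² - 10*√31*I*√13) = 90704/(179/3 - 15*(I*√403)² - 10*I*√403) = 90704/(179/3 - 15*(-403) - 10*I*√403) = 90704/(179/3 + 6045 - 10*I*√403) = 90704/(18314/3 - 10*I*√403)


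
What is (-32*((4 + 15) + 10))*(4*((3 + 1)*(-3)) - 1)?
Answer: 45472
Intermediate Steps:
(-32*((4 + 15) + 10))*(4*((3 + 1)*(-3)) - 1) = (-32*(19 + 10))*(4*(4*(-3)) - 1) = (-32*29)*(4*(-12) - 1) = -928*(-48 - 1) = -928*(-49) = 45472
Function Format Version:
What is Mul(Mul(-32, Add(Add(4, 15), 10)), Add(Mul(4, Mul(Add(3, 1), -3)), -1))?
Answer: 45472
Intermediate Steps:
Mul(Mul(-32, Add(Add(4, 15), 10)), Add(Mul(4, Mul(Add(3, 1), -3)), -1)) = Mul(Mul(-32, Add(19, 10)), Add(Mul(4, Mul(4, -3)), -1)) = Mul(Mul(-32, 29), Add(Mul(4, -12), -1)) = Mul(-928, Add(-48, -1)) = Mul(-928, -49) = 45472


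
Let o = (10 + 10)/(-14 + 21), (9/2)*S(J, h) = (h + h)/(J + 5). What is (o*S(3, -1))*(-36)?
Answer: 40/7 ≈ 5.7143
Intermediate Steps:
S(J, h) = 4*h/(9*(5 + J)) (S(J, h) = 2*((h + h)/(J + 5))/9 = 2*((2*h)/(5 + J))/9 = 2*(2*h/(5 + J))/9 = 4*h/(9*(5 + J)))
o = 20/7 ≈ 2.8571
(o*S(3, -1))*(-36) = (20*((4/9)*(-1)/(5 + 3))/7)*(-36) = (20*((4/9)*(-1)/8)/7)*(-36) = (20*((4/9)*(-1)*(⅛))/7)*(-36) = ((20/7)*(-1/18))*(-36) = -10/63*(-36) = 40/7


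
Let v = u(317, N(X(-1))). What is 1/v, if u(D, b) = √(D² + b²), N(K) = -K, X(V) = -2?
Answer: √100493/100493 ≈ 0.0031545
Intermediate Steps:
v = √100493 (v = √(317² + (-1*(-2))²) = √(100489 + 2²) = √(100489 + 4) = √100493 ≈ 317.01)
1/v = 1/(√100493) = √100493/100493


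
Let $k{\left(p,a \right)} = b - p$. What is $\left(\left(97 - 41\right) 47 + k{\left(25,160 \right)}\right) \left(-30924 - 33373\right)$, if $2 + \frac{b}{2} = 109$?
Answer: $-181381837$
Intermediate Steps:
$b = 214$ ($b = -4 + 2 \cdot 109 = -4 + 218 = 214$)
$k{\left(p,a \right)} = 214 - p$
$\left(\left(97 - 41\right) 47 + k{\left(25,160 \right)}\right) \left(-30924 - 33373\right) = \left(\left(97 - 41\right) 47 + \left(214 - 25\right)\right) \left(-30924 - 33373\right) = \left(56 \cdot 47 + \left(214 - 25\right)\right) \left(-64297\right) = \left(2632 + 189\right) \left(-64297\right) = 2821 \left(-64297\right) = -181381837$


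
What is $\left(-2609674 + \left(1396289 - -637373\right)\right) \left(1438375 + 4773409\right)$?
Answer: $-3578062125408$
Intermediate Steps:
$\left(-2609674 + \left(1396289 - -637373\right)\right) \left(1438375 + 4773409\right) = \left(-2609674 + \left(1396289 + 637373\right)\right) 6211784 = \left(-2609674 + 2033662\right) 6211784 = \left(-576012\right) 6211784 = -3578062125408$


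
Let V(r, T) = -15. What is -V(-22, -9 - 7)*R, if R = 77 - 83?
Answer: -90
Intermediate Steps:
R = -6
-V(-22, -9 - 7)*R = -(-15)*(-6) = -1*90 = -90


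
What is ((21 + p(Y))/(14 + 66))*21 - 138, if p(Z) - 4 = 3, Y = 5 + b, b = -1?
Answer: -2613/20 ≈ -130.65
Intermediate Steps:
Y = 4 (Y = 5 - 1 = 4)
p(Z) = 7 (p(Z) = 4 + 3 = 7)
((21 + p(Y))/(14 + 66))*21 - 138 = ((21 + 7)/(14 + 66))*21 - 138 = (28/80)*21 - 138 = (28*(1/80))*21 - 138 = (7/20)*21 - 138 = 147/20 - 138 = -2613/20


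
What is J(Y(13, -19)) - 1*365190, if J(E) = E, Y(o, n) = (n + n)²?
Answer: -363746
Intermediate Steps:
Y(o, n) = 4*n² (Y(o, n) = (2*n)² = 4*n²)
J(Y(13, -19)) - 1*365190 = 4*(-19)² - 1*365190 = 4*361 - 365190 = 1444 - 365190 = -363746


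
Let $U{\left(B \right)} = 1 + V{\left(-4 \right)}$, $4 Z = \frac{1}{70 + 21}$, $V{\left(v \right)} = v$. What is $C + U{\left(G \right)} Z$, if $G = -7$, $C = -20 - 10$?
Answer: $- \frac{10923}{364} \approx -30.008$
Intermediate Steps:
$Z = \frac{1}{364}$ ($Z = \frac{1}{4 \left(70 + 21\right)} = \frac{1}{4 \cdot 91} = \frac{1}{4} \cdot \frac{1}{91} = \frac{1}{364} \approx 0.0027473$)
$C = -30$
$U{\left(B \right)} = -3$ ($U{\left(B \right)} = 1 - 4 = -3$)
$C + U{\left(G \right)} Z = -30 - \frac{3}{364} = - \frac{10923}{364}$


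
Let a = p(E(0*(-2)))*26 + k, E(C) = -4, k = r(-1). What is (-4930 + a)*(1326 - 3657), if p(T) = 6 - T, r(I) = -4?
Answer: 10895094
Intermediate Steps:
k = -4
a = 256 (a = (6 - 1*(-4))*26 - 4 = (6 + 4)*26 - 4 = 10*26 - 4 = 260 - 4 = 256)
(-4930 + a)*(1326 - 3657) = (-4930 + 256)*(1326 - 3657) = -4674*(-2331) = 10895094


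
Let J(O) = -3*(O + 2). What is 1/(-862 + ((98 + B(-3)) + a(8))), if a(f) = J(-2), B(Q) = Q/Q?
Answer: -1/763 ≈ -0.0013106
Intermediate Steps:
J(O) = -6 - 3*O (J(O) = -3*(2 + O) = -6 - 3*O)
B(Q) = 1
a(f) = 0 (a(f) = -6 - 3*(-2) = -6 + 6 = 0)
1/(-862 + ((98 + B(-3)) + a(8))) = 1/(-862 + ((98 + 1) + 0)) = 1/(-862 + (99 + 0)) = 1/(-862 + 99) = 1/(-763) = -1/763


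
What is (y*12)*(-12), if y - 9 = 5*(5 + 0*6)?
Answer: -4896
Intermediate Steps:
y = 34 (y = 9 + 5*(5 + 0*6) = 9 + 5*(5 + 0) = 9 + 5*5 = 9 + 25 = 34)
(y*12)*(-12) = (34*12)*(-12) = 408*(-12) = -4896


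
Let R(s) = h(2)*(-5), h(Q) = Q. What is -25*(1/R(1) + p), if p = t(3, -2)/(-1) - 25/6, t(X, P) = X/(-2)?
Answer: 415/6 ≈ 69.167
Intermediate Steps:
t(X, P) = -X/2 (t(X, P) = X*(-½) = -X/2)
p = -8/3 (p = -½*3/(-1) - 25/6 = -3/2*(-1) - 25*⅙ = 3/2 - 25/6 = -8/3 ≈ -2.6667)
R(s) = -10 (R(s) = 2*(-5) = -10)
-25*(1/R(1) + p) = -25*(1/(-10) - 8/3) = -25*(-⅒ - 8/3) = -25*(-83/30) = 415/6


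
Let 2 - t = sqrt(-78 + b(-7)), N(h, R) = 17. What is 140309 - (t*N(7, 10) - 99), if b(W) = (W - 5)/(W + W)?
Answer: 140374 + 102*I*sqrt(105)/7 ≈ 1.4037e+5 + 149.31*I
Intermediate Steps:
b(W) = (-5 + W)/(2*W) (b(W) = (-5 + W)/((2*W)) = (-5 + W)*(1/(2*W)) = (-5 + W)/(2*W))
t = 2 - 6*I*sqrt(105)/7 (t = 2 - sqrt(-78 + (1/2)*(-5 - 7)/(-7)) = 2 - sqrt(-78 + (1/2)*(-1/7)*(-12)) = 2 - sqrt(-78 + 6/7) = 2 - sqrt(-540/7) = 2 - 6*I*sqrt(105)/7 ≈ 2.0 - 8.7831*I)
140309 - (t*N(7, 10) - 99) = 140309 - ((2 - 6*I*sqrt(105)/7)*17 - 99) = 140309 - ((34 - 102*I*sqrt(105)/7) - 99) = 140309 - (-65 - 102*I*sqrt(105)/7) = 140309 + (65 + 102*I*sqrt(105)/7) = 140374 + 102*I*sqrt(105)/7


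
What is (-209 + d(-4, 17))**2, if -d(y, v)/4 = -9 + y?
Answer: 24649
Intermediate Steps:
d(y, v) = 36 - 4*y (d(y, v) = -4*(-9 + y) = 36 - 4*y)
(-209 + d(-4, 17))**2 = (-209 + (36 - 4*(-4)))**2 = (-209 + (36 + 16))**2 = (-209 + 52)**2 = (-157)**2 = 24649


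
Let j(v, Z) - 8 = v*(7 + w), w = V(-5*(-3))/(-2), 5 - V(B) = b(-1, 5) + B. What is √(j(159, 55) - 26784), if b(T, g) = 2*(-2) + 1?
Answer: I*√100426/2 ≈ 158.45*I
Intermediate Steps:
b(T, g) = -3 (b(T, g) = -4 + 1 = -3)
V(B) = 8 - B (V(B) = 5 - (-3 + B) = 5 + (3 - B) = 8 - B)
w = 7/2 (w = (8 - (-5)*(-3))/(-2) = (8 - 1*15)*(-½) = (8 - 15)*(-½) = -7*(-½) = 7/2 ≈ 3.5000)
j(v, Z) = 8 + 21*v/2 (j(v, Z) = 8 + v*(7 + 7/2) = 8 + v*(21/2) = 8 + 21*v/2)
√(j(159, 55) - 26784) = √((8 + (21/2)*159) - 26784) = √((8 + 3339/2) - 26784) = √(3355/2 - 26784) = √(-50213/2) = I*√100426/2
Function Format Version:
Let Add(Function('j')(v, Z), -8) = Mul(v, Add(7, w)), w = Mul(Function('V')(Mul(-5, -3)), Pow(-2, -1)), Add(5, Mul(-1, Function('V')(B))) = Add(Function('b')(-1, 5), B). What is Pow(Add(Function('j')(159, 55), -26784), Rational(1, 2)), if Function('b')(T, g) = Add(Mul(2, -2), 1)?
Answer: Mul(Rational(1, 2), I, Pow(100426, Rational(1, 2))) ≈ Mul(158.45, I)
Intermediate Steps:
Function('b')(T, g) = -3 (Function('b')(T, g) = Add(-4, 1) = -3)
Function('V')(B) = Add(8, Mul(-1, B)) (Function('V')(B) = Add(5, Mul(-1, Add(-3, B))) = Add(5, Add(3, Mul(-1, B))) = Add(8, Mul(-1, B)))
w = Rational(7, 2) (w = Mul(Add(8, Mul(-1, Mul(-5, -3))), Pow(-2, -1)) = Mul(Add(8, Mul(-1, 15)), Rational(-1, 2)) = Mul(Add(8, -15), Rational(-1, 2)) = Mul(-7, Rational(-1, 2)) = Rational(7, 2) ≈ 3.5000)
Function('j')(v, Z) = Add(8, Mul(Rational(21, 2), v)) (Function('j')(v, Z) = Add(8, Mul(v, Add(7, Rational(7, 2)))) = Add(8, Mul(v, Rational(21, 2))) = Add(8, Mul(Rational(21, 2), v)))
Pow(Add(Function('j')(159, 55), -26784), Rational(1, 2)) = Pow(Add(Add(8, Mul(Rational(21, 2), 159)), -26784), Rational(1, 2)) = Pow(Add(Add(8, Rational(3339, 2)), -26784), Rational(1, 2)) = Pow(Add(Rational(3355, 2), -26784), Rational(1, 2)) = Pow(Rational(-50213, 2), Rational(1, 2)) = Mul(Rational(1, 2), I, Pow(100426, Rational(1, 2)))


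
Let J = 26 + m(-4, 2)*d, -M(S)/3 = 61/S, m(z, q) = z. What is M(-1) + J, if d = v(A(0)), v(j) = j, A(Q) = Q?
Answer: 209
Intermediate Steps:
d = 0
M(S) = -183/S
J = 26 (J = 26 - 4*0 = 26 + 0 = 26)
M(-1) + J = -183/(-1) + 26 = -183*(-1) + 26 = 183 + 26 = 209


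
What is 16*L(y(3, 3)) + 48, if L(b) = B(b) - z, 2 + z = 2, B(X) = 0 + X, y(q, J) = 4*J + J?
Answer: 288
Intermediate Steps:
y(q, J) = 5*J
B(X) = X
z = 0 (z = -2 + 2 = 0)
L(b) = b (L(b) = b - 1*0 = b + 0 = b)
16*L(y(3, 3)) + 48 = 16*(5*3) + 48 = 16*15 + 48 = 240 + 48 = 288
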